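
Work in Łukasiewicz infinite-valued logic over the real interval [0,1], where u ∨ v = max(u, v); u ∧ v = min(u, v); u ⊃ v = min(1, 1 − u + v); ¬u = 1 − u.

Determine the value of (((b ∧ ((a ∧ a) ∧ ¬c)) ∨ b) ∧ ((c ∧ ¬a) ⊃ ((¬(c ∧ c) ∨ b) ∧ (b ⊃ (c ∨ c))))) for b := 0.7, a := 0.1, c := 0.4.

(a ∧ a) = min(0.1, 0.1) = 0.1
¬c: Łukasiewicz ¬ gives 1 − 0.4 = 0.6
((a ∧ a) ∧ ¬c) = min(0.1, 0.6) = 0.1
(b ∧ ((a ∧ a) ∧ ¬c)) = min(0.7, 0.1) = 0.1
((b ∧ ((a ∧ a) ∧ ¬c)) ∨ b) = max(0.1, 0.7) = 0.7
¬a: Łukasiewicz ¬ gives 1 − 0.1 = 0.9
(c ∧ ¬a) = min(0.4, 0.9) = 0.4
(c ∧ c) = min(0.4, 0.4) = 0.4
¬(c ∧ c): Łukasiewicz ¬ gives 1 − 0.4 = 0.6
(¬(c ∧ c) ∨ b) = max(0.6, 0.7) = 0.7
(c ∨ c) = max(0.4, 0.4) = 0.4
(b ⊃ (c ∨ c)): min(1, 1 − 0.7 + 0.4) = 0.7
((¬(c ∧ c) ∨ b) ∧ (b ⊃ (c ∨ c))) = min(0.7, 0.7) = 0.7
((c ∧ ¬a) ⊃ ((¬(c ∧ c) ∨ b) ∧ (b ⊃ (c ∨ c)))): min(1, 1 − 0.4 + 0.7) = 1
(((b ∧ ((a ∧ a) ∧ ¬c)) ∨ b) ∧ ((c ∧ ¬a) ⊃ ((¬(c ∧ c) ∨ b) ∧ (b ⊃ (c ∨ c))))) = min(0.7, 1) = 0.7

0.70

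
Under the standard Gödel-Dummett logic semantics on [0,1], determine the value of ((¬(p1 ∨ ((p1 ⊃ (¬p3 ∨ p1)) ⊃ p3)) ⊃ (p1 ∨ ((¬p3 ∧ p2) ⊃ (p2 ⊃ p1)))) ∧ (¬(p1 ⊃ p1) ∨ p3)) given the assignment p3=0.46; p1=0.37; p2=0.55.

¬p3: Gödel ¬ of 0.46 = 0 (operand ≠ 0)
(¬p3 ∨ p1) = max(0, 0.37) = 0.37
(p1 ⊃ (¬p3 ∨ p1)): 0.37 ≤ 0.37, so result = 1
((p1 ⊃ (¬p3 ∨ p1)) ⊃ p3): 1 > 0.46, so result = 0.46
(p1 ∨ ((p1 ⊃ (¬p3 ∨ p1)) ⊃ p3)) = max(0.37, 0.46) = 0.46
¬(p1 ∨ ((p1 ⊃ (¬p3 ∨ p1)) ⊃ p3)): Gödel ¬ of 0.46 = 0 (operand ≠ 0)
¬p3: Gödel ¬ of 0.46 = 0 (operand ≠ 0)
(¬p3 ∧ p2) = min(0, 0.55) = 0
(p2 ⊃ p1): 0.55 > 0.37, so result = 0.37
((¬p3 ∧ p2) ⊃ (p2 ⊃ p1)): 0 ≤ 0.37, so result = 1
(p1 ∨ ((¬p3 ∧ p2) ⊃ (p2 ⊃ p1))) = max(0.37, 1) = 1
(¬(p1 ∨ ((p1 ⊃ (¬p3 ∨ p1)) ⊃ p3)) ⊃ (p1 ∨ ((¬p3 ∧ p2) ⊃ (p2 ⊃ p1)))): 0 ≤ 1, so result = 1
(p1 ⊃ p1): 0.37 ≤ 0.37, so result = 1
¬(p1 ⊃ p1): Gödel ¬ of 1 = 0 (operand ≠ 0)
(¬(p1 ⊃ p1) ∨ p3) = max(0, 0.46) = 0.46
((¬(p1 ∨ ((p1 ⊃ (¬p3 ∨ p1)) ⊃ p3)) ⊃ (p1 ∨ ((¬p3 ∧ p2) ⊃ (p2 ⊃ p1)))) ∧ (¬(p1 ⊃ p1) ∨ p3)) = min(1, 0.46) = 0.46

0.46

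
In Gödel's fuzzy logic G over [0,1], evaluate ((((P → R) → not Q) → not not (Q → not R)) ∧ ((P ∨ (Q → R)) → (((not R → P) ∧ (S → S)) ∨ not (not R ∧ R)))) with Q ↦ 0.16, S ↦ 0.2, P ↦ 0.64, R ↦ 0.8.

(P → R): 0.64 ≤ 0.8, so result = 1
not Q: Gödel ¬ of 0.16 = 0 (operand ≠ 0)
((P → R) → not Q): 1 > 0, so result = 0
not R: Gödel ¬ of 0.8 = 0 (operand ≠ 0)
(Q → not R): 0.16 > 0, so result = 0
not (Q → not R): Gödel ¬ of 0 = 1 (operand is 0)
not not (Q → not R): Gödel ¬ of 1 = 0 (operand ≠ 0)
(((P → R) → not Q) → not not (Q → not R)): 0 ≤ 0, so result = 1
(Q → R): 0.16 ≤ 0.8, so result = 1
(P ∨ (Q → R)) = max(0.64, 1) = 1
not R: Gödel ¬ of 0.8 = 0 (operand ≠ 0)
(not R → P): 0 ≤ 0.64, so result = 1
(S → S): 0.2 ≤ 0.2, so result = 1
((not R → P) ∧ (S → S)) = min(1, 1) = 1
not R: Gödel ¬ of 0.8 = 0 (operand ≠ 0)
(not R ∧ R) = min(0, 0.8) = 0
not (not R ∧ R): Gödel ¬ of 0 = 1 (operand is 0)
(((not R → P) ∧ (S → S)) ∨ not (not R ∧ R)) = max(1, 1) = 1
((P ∨ (Q → R)) → (((not R → P) ∧ (S → S)) ∨ not (not R ∧ R))): 1 ≤ 1, so result = 1
((((P → R) → not Q) → not not (Q → not R)) ∧ ((P ∨ (Q → R)) → (((not R → P) ∧ (S → S)) ∨ not (not R ∧ R)))) = min(1, 1) = 1

1.00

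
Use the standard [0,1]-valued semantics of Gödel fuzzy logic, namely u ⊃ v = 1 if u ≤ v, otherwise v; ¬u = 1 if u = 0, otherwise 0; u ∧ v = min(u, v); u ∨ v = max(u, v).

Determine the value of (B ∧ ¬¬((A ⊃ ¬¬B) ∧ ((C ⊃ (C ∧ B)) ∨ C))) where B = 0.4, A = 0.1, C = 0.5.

0.40

¬B: Gödel ¬ of 0.4 = 0 (operand ≠ 0)
¬¬B: Gödel ¬ of 0 = 1 (operand is 0)
(A ⊃ ¬¬B): 0.1 ≤ 1, so result = 1
(C ∧ B) = min(0.5, 0.4) = 0.4
(C ⊃ (C ∧ B)): 0.5 > 0.4, so result = 0.4
((C ⊃ (C ∧ B)) ∨ C) = max(0.4, 0.5) = 0.5
((A ⊃ ¬¬B) ∧ ((C ⊃ (C ∧ B)) ∨ C)) = min(1, 0.5) = 0.5
¬((A ⊃ ¬¬B) ∧ ((C ⊃ (C ∧ B)) ∨ C)): Gödel ¬ of 0.5 = 0 (operand ≠ 0)
¬¬((A ⊃ ¬¬B) ∧ ((C ⊃ (C ∧ B)) ∨ C)): Gödel ¬ of 0 = 1 (operand is 0)
(B ∧ ¬¬((A ⊃ ¬¬B) ∧ ((C ⊃ (C ∧ B)) ∨ C))) = min(0.4, 1) = 0.4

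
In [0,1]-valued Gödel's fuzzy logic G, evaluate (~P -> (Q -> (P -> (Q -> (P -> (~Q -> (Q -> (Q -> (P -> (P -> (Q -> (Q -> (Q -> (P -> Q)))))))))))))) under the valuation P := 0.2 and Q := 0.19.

~P: Gödel ¬ of 0.2 = 0 (operand ≠ 0)
~Q: Gödel ¬ of 0.19 = 0 (operand ≠ 0)
(P -> Q): 0.2 > 0.19, so result = 0.19
(Q -> (P -> Q)): 0.19 ≤ 0.19, so result = 1
(Q -> (Q -> (P -> Q))): 0.19 ≤ 1, so result = 1
(Q -> (Q -> (Q -> (P -> Q)))): 0.19 ≤ 1, so result = 1
(P -> (Q -> (Q -> (Q -> (P -> Q))))): 0.2 ≤ 1, so result = 1
(P -> (P -> (Q -> (Q -> (Q -> (P -> Q)))))): 0.2 ≤ 1, so result = 1
(Q -> (P -> (P -> (Q -> (Q -> (Q -> (P -> Q))))))): 0.19 ≤ 1, so result = 1
(Q -> (Q -> (P -> (P -> (Q -> (Q -> (Q -> (P -> Q)))))))): 0.19 ≤ 1, so result = 1
(~Q -> (Q -> (Q -> (P -> (P -> (Q -> (Q -> (Q -> (P -> Q))))))))): 0 ≤ 1, so result = 1
(P -> (~Q -> (Q -> (Q -> (P -> (P -> (Q -> (Q -> (Q -> (P -> Q)))))))))): 0.2 ≤ 1, so result = 1
(Q -> (P -> (~Q -> (Q -> (Q -> (P -> (P -> (Q -> (Q -> (Q -> (P -> Q))))))))))): 0.19 ≤ 1, so result = 1
(P -> (Q -> (P -> (~Q -> (Q -> (Q -> (P -> (P -> (Q -> (Q -> (Q -> (P -> Q)))))))))))): 0.2 ≤ 1, so result = 1
(Q -> (P -> (Q -> (P -> (~Q -> (Q -> (Q -> (P -> (P -> (Q -> (Q -> (Q -> (P -> Q))))))))))))): 0.19 ≤ 1, so result = 1
(~P -> (Q -> (P -> (Q -> (P -> (~Q -> (Q -> (Q -> (P -> (P -> (Q -> (Q -> (Q -> (P -> Q)))))))))))))): 0 ≤ 1, so result = 1

1.00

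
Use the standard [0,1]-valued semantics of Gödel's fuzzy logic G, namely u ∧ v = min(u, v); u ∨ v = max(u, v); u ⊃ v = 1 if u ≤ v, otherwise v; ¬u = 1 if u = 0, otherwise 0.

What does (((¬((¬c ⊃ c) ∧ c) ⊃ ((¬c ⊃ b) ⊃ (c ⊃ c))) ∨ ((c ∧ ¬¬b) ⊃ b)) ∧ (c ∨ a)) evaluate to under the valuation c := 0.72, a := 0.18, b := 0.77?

¬c: Gödel ¬ of 0.72 = 0 (operand ≠ 0)
(¬c ⊃ c): 0 ≤ 0.72, so result = 1
((¬c ⊃ c) ∧ c) = min(1, 0.72) = 0.72
¬((¬c ⊃ c) ∧ c): Gödel ¬ of 0.72 = 0 (operand ≠ 0)
¬c: Gödel ¬ of 0.72 = 0 (operand ≠ 0)
(¬c ⊃ b): 0 ≤ 0.77, so result = 1
(c ⊃ c): 0.72 ≤ 0.72, so result = 1
((¬c ⊃ b) ⊃ (c ⊃ c)): 1 ≤ 1, so result = 1
(¬((¬c ⊃ c) ∧ c) ⊃ ((¬c ⊃ b) ⊃ (c ⊃ c))): 0 ≤ 1, so result = 1
¬b: Gödel ¬ of 0.77 = 0 (operand ≠ 0)
¬¬b: Gödel ¬ of 0 = 1 (operand is 0)
(c ∧ ¬¬b) = min(0.72, 1) = 0.72
((c ∧ ¬¬b) ⊃ b): 0.72 ≤ 0.77, so result = 1
((¬((¬c ⊃ c) ∧ c) ⊃ ((¬c ⊃ b) ⊃ (c ⊃ c))) ∨ ((c ∧ ¬¬b) ⊃ b)) = max(1, 1) = 1
(c ∨ a) = max(0.72, 0.18) = 0.72
(((¬((¬c ⊃ c) ∧ c) ⊃ ((¬c ⊃ b) ⊃ (c ⊃ c))) ∨ ((c ∧ ¬¬b) ⊃ b)) ∧ (c ∨ a)) = min(1, 0.72) = 0.72

0.72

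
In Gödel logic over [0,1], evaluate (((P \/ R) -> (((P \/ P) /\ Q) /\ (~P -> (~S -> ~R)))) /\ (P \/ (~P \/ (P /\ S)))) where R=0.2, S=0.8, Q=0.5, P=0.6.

(P \/ R) = max(0.6, 0.2) = 0.6
(P \/ P) = max(0.6, 0.6) = 0.6
((P \/ P) /\ Q) = min(0.6, 0.5) = 0.5
~P: Gödel ¬ of 0.6 = 0 (operand ≠ 0)
~S: Gödel ¬ of 0.8 = 0 (operand ≠ 0)
~R: Gödel ¬ of 0.2 = 0 (operand ≠ 0)
(~S -> ~R): 0 ≤ 0, so result = 1
(~P -> (~S -> ~R)): 0 ≤ 1, so result = 1
(((P \/ P) /\ Q) /\ (~P -> (~S -> ~R))) = min(0.5, 1) = 0.5
((P \/ R) -> (((P \/ P) /\ Q) /\ (~P -> (~S -> ~R)))): 0.6 > 0.5, so result = 0.5
~P: Gödel ¬ of 0.6 = 0 (operand ≠ 0)
(P /\ S) = min(0.6, 0.8) = 0.6
(~P \/ (P /\ S)) = max(0, 0.6) = 0.6
(P \/ (~P \/ (P /\ S))) = max(0.6, 0.6) = 0.6
(((P \/ R) -> (((P \/ P) /\ Q) /\ (~P -> (~S -> ~R)))) /\ (P \/ (~P \/ (P /\ S)))) = min(0.5, 0.6) = 0.5

0.50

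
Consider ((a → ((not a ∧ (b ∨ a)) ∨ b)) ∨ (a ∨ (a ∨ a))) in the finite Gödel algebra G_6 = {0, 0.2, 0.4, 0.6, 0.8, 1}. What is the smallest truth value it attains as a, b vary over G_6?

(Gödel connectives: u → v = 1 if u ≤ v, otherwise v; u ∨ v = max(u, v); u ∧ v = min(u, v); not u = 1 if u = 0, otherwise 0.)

The minimum is attained at a = 0.2, b = 0:
  not a: Gödel ¬ of 0.2 = 0 (operand ≠ 0)
  (b ∨ a) = max(0, 0.2) = 0.2
  (not a ∧ (b ∨ a)) = min(0, 0.2) = 0
  ((not a ∧ (b ∨ a)) ∨ b) = max(0, 0) = 0
  (a → ((not a ∧ (b ∨ a)) ∨ b)): 0.2 > 0, so result = 0
  (a ∨ a) = max(0.2, 0.2) = 0.2
  (a ∨ (a ∨ a)) = max(0.2, 0.2) = 0.2
  ((a → ((not a ∧ (b ∨ a)) ∨ b)) ∨ (a ∨ (a ∨ a))) = max(0, 0.2) = 0.2
Checking all 36 assignments confirms none give a value below 0.20.

0.20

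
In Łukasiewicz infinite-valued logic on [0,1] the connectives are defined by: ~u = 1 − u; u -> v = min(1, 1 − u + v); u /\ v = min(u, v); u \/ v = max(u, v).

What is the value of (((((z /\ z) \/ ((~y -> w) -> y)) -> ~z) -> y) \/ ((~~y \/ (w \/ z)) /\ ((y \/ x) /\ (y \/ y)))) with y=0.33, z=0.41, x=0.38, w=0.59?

0.33

(z /\ z) = min(0.41, 0.41) = 0.41
~y: Łukasiewicz ¬ gives 1 − 0.33 = 0.67
(~y -> w): min(1, 1 − 0.67 + 0.59) = 0.92
((~y -> w) -> y): min(1, 1 − 0.92 + 0.33) = 0.41
((z /\ z) \/ ((~y -> w) -> y)) = max(0.41, 0.41) = 0.41
~z: Łukasiewicz ¬ gives 1 − 0.41 = 0.59
(((z /\ z) \/ ((~y -> w) -> y)) -> ~z): min(1, 1 − 0.41 + 0.59) = 1
((((z /\ z) \/ ((~y -> w) -> y)) -> ~z) -> y): min(1, 1 − 1 + 0.33) = 0.33
~y: Łukasiewicz ¬ gives 1 − 0.33 = 0.67
~~y: Łukasiewicz ¬ gives 1 − 0.67 = 0.33
(w \/ z) = max(0.59, 0.41) = 0.59
(~~y \/ (w \/ z)) = max(0.33, 0.59) = 0.59
(y \/ x) = max(0.33, 0.38) = 0.38
(y \/ y) = max(0.33, 0.33) = 0.33
((y \/ x) /\ (y \/ y)) = min(0.38, 0.33) = 0.33
((~~y \/ (w \/ z)) /\ ((y \/ x) /\ (y \/ y))) = min(0.59, 0.33) = 0.33
(((((z /\ z) \/ ((~y -> w) -> y)) -> ~z) -> y) \/ ((~~y \/ (w \/ z)) /\ ((y \/ x) /\ (y \/ y)))) = max(0.33, 0.33) = 0.33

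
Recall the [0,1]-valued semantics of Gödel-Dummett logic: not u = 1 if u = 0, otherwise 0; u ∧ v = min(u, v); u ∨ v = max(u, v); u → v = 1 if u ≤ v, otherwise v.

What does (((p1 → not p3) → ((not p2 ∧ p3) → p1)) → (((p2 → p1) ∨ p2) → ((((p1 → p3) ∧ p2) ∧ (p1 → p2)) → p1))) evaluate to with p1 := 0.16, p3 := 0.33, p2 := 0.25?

0.16

not p3: Gödel ¬ of 0.33 = 0 (operand ≠ 0)
(p1 → not p3): 0.16 > 0, so result = 0
not p2: Gödel ¬ of 0.25 = 0 (operand ≠ 0)
(not p2 ∧ p3) = min(0, 0.33) = 0
((not p2 ∧ p3) → p1): 0 ≤ 0.16, so result = 1
((p1 → not p3) → ((not p2 ∧ p3) → p1)): 0 ≤ 1, so result = 1
(p2 → p1): 0.25 > 0.16, so result = 0.16
((p2 → p1) ∨ p2) = max(0.16, 0.25) = 0.25
(p1 → p3): 0.16 ≤ 0.33, so result = 1
((p1 → p3) ∧ p2) = min(1, 0.25) = 0.25
(p1 → p2): 0.16 ≤ 0.25, so result = 1
(((p1 → p3) ∧ p2) ∧ (p1 → p2)) = min(0.25, 1) = 0.25
((((p1 → p3) ∧ p2) ∧ (p1 → p2)) → p1): 0.25 > 0.16, so result = 0.16
(((p2 → p1) ∨ p2) → ((((p1 → p3) ∧ p2) ∧ (p1 → p2)) → p1)): 0.25 > 0.16, so result = 0.16
(((p1 → not p3) → ((not p2 ∧ p3) → p1)) → (((p2 → p1) ∨ p2) → ((((p1 → p3) ∧ p2) ∧ (p1 → p2)) → p1))): 1 > 0.16, so result = 0.16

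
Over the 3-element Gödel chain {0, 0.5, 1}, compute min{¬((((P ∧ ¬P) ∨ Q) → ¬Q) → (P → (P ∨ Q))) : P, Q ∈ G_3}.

The minimum is attained at P = 0, Q = 0:
  ¬P: Gödel ¬ of 0 = 1 (operand is 0)
  (P ∧ ¬P) = min(0, 1) = 0
  ((P ∧ ¬P) ∨ Q) = max(0, 0) = 0
  ¬Q: Gödel ¬ of 0 = 1 (operand is 0)
  (((P ∧ ¬P) ∨ Q) → ¬Q): 0 ≤ 1, so result = 1
  (P ∨ Q) = max(0, 0) = 0
  (P → (P ∨ Q)): 0 ≤ 0, so result = 1
  ((((P ∧ ¬P) ∨ Q) → ¬Q) → (P → (P ∨ Q))): 1 ≤ 1, so result = 1
  ¬((((P ∧ ¬P) ∨ Q) → ¬Q) → (P → (P ∨ Q))): Gödel ¬ of 1 = 0 (operand ≠ 0)
Checking all 9 assignments confirms none give a value below 0.00.

0.00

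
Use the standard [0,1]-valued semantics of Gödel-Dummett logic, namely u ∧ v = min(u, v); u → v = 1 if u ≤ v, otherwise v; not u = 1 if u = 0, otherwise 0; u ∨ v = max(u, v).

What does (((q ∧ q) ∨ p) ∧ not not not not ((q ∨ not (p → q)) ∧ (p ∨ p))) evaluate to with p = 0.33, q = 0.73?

(q ∧ q) = min(0.73, 0.73) = 0.73
((q ∧ q) ∨ p) = max(0.73, 0.33) = 0.73
(p → q): 0.33 ≤ 0.73, so result = 1
not (p → q): Gödel ¬ of 1 = 0 (operand ≠ 0)
(q ∨ not (p → q)) = max(0.73, 0) = 0.73
(p ∨ p) = max(0.33, 0.33) = 0.33
((q ∨ not (p → q)) ∧ (p ∨ p)) = min(0.73, 0.33) = 0.33
not ((q ∨ not (p → q)) ∧ (p ∨ p)): Gödel ¬ of 0.33 = 0 (operand ≠ 0)
not not ((q ∨ not (p → q)) ∧ (p ∨ p)): Gödel ¬ of 0 = 1 (operand is 0)
not not not ((q ∨ not (p → q)) ∧ (p ∨ p)): Gödel ¬ of 1 = 0 (operand ≠ 0)
not not not not ((q ∨ not (p → q)) ∧ (p ∨ p)): Gödel ¬ of 0 = 1 (operand is 0)
(((q ∧ q) ∨ p) ∧ not not not not ((q ∨ not (p → q)) ∧ (p ∨ p))) = min(0.73, 1) = 0.73

0.73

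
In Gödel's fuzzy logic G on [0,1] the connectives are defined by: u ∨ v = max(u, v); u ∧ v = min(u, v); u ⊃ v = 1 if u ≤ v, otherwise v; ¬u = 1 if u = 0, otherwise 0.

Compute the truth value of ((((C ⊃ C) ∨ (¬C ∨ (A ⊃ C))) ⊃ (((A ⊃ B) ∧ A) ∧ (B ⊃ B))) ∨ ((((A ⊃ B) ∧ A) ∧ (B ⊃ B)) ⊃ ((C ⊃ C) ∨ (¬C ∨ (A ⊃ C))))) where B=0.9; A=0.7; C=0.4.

(C ⊃ C): 0.4 ≤ 0.4, so result = 1
¬C: Gödel ¬ of 0.4 = 0 (operand ≠ 0)
(A ⊃ C): 0.7 > 0.4, so result = 0.4
(¬C ∨ (A ⊃ C)) = max(0, 0.4) = 0.4
((C ⊃ C) ∨ (¬C ∨ (A ⊃ C))) = max(1, 0.4) = 1
(A ⊃ B): 0.7 ≤ 0.9, so result = 1
((A ⊃ B) ∧ A) = min(1, 0.7) = 0.7
(B ⊃ B): 0.9 ≤ 0.9, so result = 1
(((A ⊃ B) ∧ A) ∧ (B ⊃ B)) = min(0.7, 1) = 0.7
(((C ⊃ C) ∨ (¬C ∨ (A ⊃ C))) ⊃ (((A ⊃ B) ∧ A) ∧ (B ⊃ B))): 1 > 0.7, so result = 0.7
(A ⊃ B): 0.7 ≤ 0.9, so result = 1
((A ⊃ B) ∧ A) = min(1, 0.7) = 0.7
(B ⊃ B): 0.9 ≤ 0.9, so result = 1
(((A ⊃ B) ∧ A) ∧ (B ⊃ B)) = min(0.7, 1) = 0.7
(C ⊃ C): 0.4 ≤ 0.4, so result = 1
¬C: Gödel ¬ of 0.4 = 0 (operand ≠ 0)
(A ⊃ C): 0.7 > 0.4, so result = 0.4
(¬C ∨ (A ⊃ C)) = max(0, 0.4) = 0.4
((C ⊃ C) ∨ (¬C ∨ (A ⊃ C))) = max(1, 0.4) = 1
((((A ⊃ B) ∧ A) ∧ (B ⊃ B)) ⊃ ((C ⊃ C) ∨ (¬C ∨ (A ⊃ C)))): 0.7 ≤ 1, so result = 1
((((C ⊃ C) ∨ (¬C ∨ (A ⊃ C))) ⊃ (((A ⊃ B) ∧ A) ∧ (B ⊃ B))) ∨ ((((A ⊃ B) ∧ A) ∧ (B ⊃ B)) ⊃ ((C ⊃ C) ∨ (¬C ∨ (A ⊃ C))))) = max(0.7, 1) = 1

1.00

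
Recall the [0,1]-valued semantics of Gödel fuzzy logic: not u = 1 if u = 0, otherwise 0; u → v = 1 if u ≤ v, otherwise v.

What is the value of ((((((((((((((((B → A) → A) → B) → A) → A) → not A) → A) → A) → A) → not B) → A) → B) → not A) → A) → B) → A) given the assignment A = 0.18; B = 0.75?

0.18

(B → A): 0.75 > 0.18, so result = 0.18
((B → A) → A): 0.18 ≤ 0.18, so result = 1
(((B → A) → A) → B): 1 > 0.75, so result = 0.75
((((B → A) → A) → B) → A): 0.75 > 0.18, so result = 0.18
(((((B → A) → A) → B) → A) → A): 0.18 ≤ 0.18, so result = 1
not A: Gödel ¬ of 0.18 = 0 (operand ≠ 0)
((((((B → A) → A) → B) → A) → A) → not A): 1 > 0, so result = 0
(((((((B → A) → A) → B) → A) → A) → not A) → A): 0 ≤ 0.18, so result = 1
((((((((B → A) → A) → B) → A) → A) → not A) → A) → A): 1 > 0.18, so result = 0.18
(((((((((B → A) → A) → B) → A) → A) → not A) → A) → A) → A): 0.18 ≤ 0.18, so result = 1
not B: Gödel ¬ of 0.75 = 0 (operand ≠ 0)
((((((((((B → A) → A) → B) → A) → A) → not A) → A) → A) → A) → not B): 1 > 0, so result = 0
(((((((((((B → A) → A) → B) → A) → A) → not A) → A) → A) → A) → not B) → A): 0 ≤ 0.18, so result = 1
((((((((((((B → A) → A) → B) → A) → A) → not A) → A) → A) → A) → not B) → A) → B): 1 > 0.75, so result = 0.75
not A: Gödel ¬ of 0.18 = 0 (operand ≠ 0)
(((((((((((((B → A) → A) → B) → A) → A) → not A) → A) → A) → A) → not B) → A) → B) → not A): 0.75 > 0, so result = 0
((((((((((((((B → A) → A) → B) → A) → A) → not A) → A) → A) → A) → not B) → A) → B) → not A) → A): 0 ≤ 0.18, so result = 1
(((((((((((((((B → A) → A) → B) → A) → A) → not A) → A) → A) → A) → not B) → A) → B) → not A) → A) → B): 1 > 0.75, so result = 0.75
((((((((((((((((B → A) → A) → B) → A) → A) → not A) → A) → A) → A) → not B) → A) → B) → not A) → A) → B) → A): 0.75 > 0.18, so result = 0.18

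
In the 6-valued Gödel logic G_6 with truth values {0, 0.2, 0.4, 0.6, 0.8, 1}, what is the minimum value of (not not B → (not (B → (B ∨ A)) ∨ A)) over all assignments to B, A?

The minimum is attained at B = 0.2, A = 0:
  not B: Gödel ¬ of 0.2 = 0 (operand ≠ 0)
  not not B: Gödel ¬ of 0 = 1 (operand is 0)
  (B ∨ A) = max(0.2, 0) = 0.2
  (B → (B ∨ A)): 0.2 ≤ 0.2, so result = 1
  not (B → (B ∨ A)): Gödel ¬ of 1 = 0 (operand ≠ 0)
  (not (B → (B ∨ A)) ∨ A) = max(0, 0) = 0
  (not not B → (not (B → (B ∨ A)) ∨ A)): 1 > 0, so result = 0
Checking all 36 assignments confirms none give a value below 0.00.

0.00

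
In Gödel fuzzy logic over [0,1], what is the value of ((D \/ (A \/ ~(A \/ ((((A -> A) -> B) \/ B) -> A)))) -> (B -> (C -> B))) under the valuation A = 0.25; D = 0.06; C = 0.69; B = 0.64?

1.00

(A -> A): 0.25 ≤ 0.25, so result = 1
((A -> A) -> B): 1 > 0.64, so result = 0.64
(((A -> A) -> B) \/ B) = max(0.64, 0.64) = 0.64
((((A -> A) -> B) \/ B) -> A): 0.64 > 0.25, so result = 0.25
(A \/ ((((A -> A) -> B) \/ B) -> A)) = max(0.25, 0.25) = 0.25
~(A \/ ((((A -> A) -> B) \/ B) -> A)): Gödel ¬ of 0.25 = 0 (operand ≠ 0)
(A \/ ~(A \/ ((((A -> A) -> B) \/ B) -> A))) = max(0.25, 0) = 0.25
(D \/ (A \/ ~(A \/ ((((A -> A) -> B) \/ B) -> A)))) = max(0.06, 0.25) = 0.25
(C -> B): 0.69 > 0.64, so result = 0.64
(B -> (C -> B)): 0.64 ≤ 0.64, so result = 1
((D \/ (A \/ ~(A \/ ((((A -> A) -> B) \/ B) -> A)))) -> (B -> (C -> B))): 0.25 ≤ 1, so result = 1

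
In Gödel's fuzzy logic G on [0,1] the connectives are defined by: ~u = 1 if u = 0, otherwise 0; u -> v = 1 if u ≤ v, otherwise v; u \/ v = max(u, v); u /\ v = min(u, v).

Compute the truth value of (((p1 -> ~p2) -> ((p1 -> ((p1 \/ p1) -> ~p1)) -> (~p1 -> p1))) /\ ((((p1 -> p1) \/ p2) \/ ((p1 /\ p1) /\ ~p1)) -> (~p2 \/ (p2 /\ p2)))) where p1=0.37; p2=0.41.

0.41

~p2: Gödel ¬ of 0.41 = 0 (operand ≠ 0)
(p1 -> ~p2): 0.37 > 0, so result = 0
(p1 \/ p1) = max(0.37, 0.37) = 0.37
~p1: Gödel ¬ of 0.37 = 0 (operand ≠ 0)
((p1 \/ p1) -> ~p1): 0.37 > 0, so result = 0
(p1 -> ((p1 \/ p1) -> ~p1)): 0.37 > 0, so result = 0
~p1: Gödel ¬ of 0.37 = 0 (operand ≠ 0)
(~p1 -> p1): 0 ≤ 0.37, so result = 1
((p1 -> ((p1 \/ p1) -> ~p1)) -> (~p1 -> p1)): 0 ≤ 1, so result = 1
((p1 -> ~p2) -> ((p1 -> ((p1 \/ p1) -> ~p1)) -> (~p1 -> p1))): 0 ≤ 1, so result = 1
(p1 -> p1): 0.37 ≤ 0.37, so result = 1
((p1 -> p1) \/ p2) = max(1, 0.41) = 1
(p1 /\ p1) = min(0.37, 0.37) = 0.37
~p1: Gödel ¬ of 0.37 = 0 (operand ≠ 0)
((p1 /\ p1) /\ ~p1) = min(0.37, 0) = 0
(((p1 -> p1) \/ p2) \/ ((p1 /\ p1) /\ ~p1)) = max(1, 0) = 1
~p2: Gödel ¬ of 0.41 = 0 (operand ≠ 0)
(p2 /\ p2) = min(0.41, 0.41) = 0.41
(~p2 \/ (p2 /\ p2)) = max(0, 0.41) = 0.41
((((p1 -> p1) \/ p2) \/ ((p1 /\ p1) /\ ~p1)) -> (~p2 \/ (p2 /\ p2))): 1 > 0.41, so result = 0.41
(((p1 -> ~p2) -> ((p1 -> ((p1 \/ p1) -> ~p1)) -> (~p1 -> p1))) /\ ((((p1 -> p1) \/ p2) \/ ((p1 /\ p1) /\ ~p1)) -> (~p2 \/ (p2 /\ p2)))) = min(1, 0.41) = 0.41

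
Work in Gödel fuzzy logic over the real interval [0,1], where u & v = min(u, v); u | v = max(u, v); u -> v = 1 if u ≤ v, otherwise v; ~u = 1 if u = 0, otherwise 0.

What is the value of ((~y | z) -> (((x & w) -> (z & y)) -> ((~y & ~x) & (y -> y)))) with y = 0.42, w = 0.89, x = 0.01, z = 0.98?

~y: Gödel ¬ of 0.42 = 0 (operand ≠ 0)
(~y | z) = max(0, 0.98) = 0.98
(x & w) = min(0.01, 0.89) = 0.01
(z & y) = min(0.98, 0.42) = 0.42
((x & w) -> (z & y)): 0.01 ≤ 0.42, so result = 1
~y: Gödel ¬ of 0.42 = 0 (operand ≠ 0)
~x: Gödel ¬ of 0.01 = 0 (operand ≠ 0)
(~y & ~x) = min(0, 0) = 0
(y -> y): 0.42 ≤ 0.42, so result = 1
((~y & ~x) & (y -> y)) = min(0, 1) = 0
(((x & w) -> (z & y)) -> ((~y & ~x) & (y -> y))): 1 > 0, so result = 0
((~y | z) -> (((x & w) -> (z & y)) -> ((~y & ~x) & (y -> y)))): 0.98 > 0, so result = 0

0.00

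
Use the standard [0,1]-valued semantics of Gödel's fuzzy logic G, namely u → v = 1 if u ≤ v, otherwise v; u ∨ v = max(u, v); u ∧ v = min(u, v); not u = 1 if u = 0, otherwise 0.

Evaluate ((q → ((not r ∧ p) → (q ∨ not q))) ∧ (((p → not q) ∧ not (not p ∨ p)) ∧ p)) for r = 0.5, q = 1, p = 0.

not r: Gödel ¬ of 0.5 = 0 (operand ≠ 0)
(not r ∧ p) = min(0, 0) = 0
not q: Gödel ¬ of 1 = 0 (operand ≠ 0)
(q ∨ not q) = max(1, 0) = 1
((not r ∧ p) → (q ∨ not q)): 0 ≤ 1, so result = 1
(q → ((not r ∧ p) → (q ∨ not q))): 1 ≤ 1, so result = 1
not q: Gödel ¬ of 1 = 0 (operand ≠ 0)
(p → not q): 0 ≤ 0, so result = 1
not p: Gödel ¬ of 0 = 1 (operand is 0)
(not p ∨ p) = max(1, 0) = 1
not (not p ∨ p): Gödel ¬ of 1 = 0 (operand ≠ 0)
((p → not q) ∧ not (not p ∨ p)) = min(1, 0) = 0
(((p → not q) ∧ not (not p ∨ p)) ∧ p) = min(0, 0) = 0
((q → ((not r ∧ p) → (q ∨ not q))) ∧ (((p → not q) ∧ not (not p ∨ p)) ∧ p)) = min(1, 0) = 0

0.00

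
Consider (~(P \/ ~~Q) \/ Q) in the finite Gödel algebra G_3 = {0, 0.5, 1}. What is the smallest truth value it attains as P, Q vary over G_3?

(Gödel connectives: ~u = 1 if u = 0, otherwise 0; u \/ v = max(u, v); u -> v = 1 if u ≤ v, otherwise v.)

The minimum is attained at P = 0.5, Q = 0:
  ~Q: Gödel ¬ of 0 = 1 (operand is 0)
  ~~Q: Gödel ¬ of 1 = 0 (operand ≠ 0)
  (P \/ ~~Q) = max(0.5, 0) = 0.5
  ~(P \/ ~~Q): Gödel ¬ of 0.5 = 0 (operand ≠ 0)
  (~(P \/ ~~Q) \/ Q) = max(0, 0) = 0
Checking all 9 assignments confirms none give a value below 0.00.

0.00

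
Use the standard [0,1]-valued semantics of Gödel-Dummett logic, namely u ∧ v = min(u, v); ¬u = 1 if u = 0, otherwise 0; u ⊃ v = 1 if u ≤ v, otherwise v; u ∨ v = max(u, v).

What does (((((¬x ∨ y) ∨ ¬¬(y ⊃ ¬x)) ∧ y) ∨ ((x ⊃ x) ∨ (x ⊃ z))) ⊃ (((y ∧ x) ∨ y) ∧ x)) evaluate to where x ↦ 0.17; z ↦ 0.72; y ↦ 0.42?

¬x: Gödel ¬ of 0.17 = 0 (operand ≠ 0)
(¬x ∨ y) = max(0, 0.42) = 0.42
¬x: Gödel ¬ of 0.17 = 0 (operand ≠ 0)
(y ⊃ ¬x): 0.42 > 0, so result = 0
¬(y ⊃ ¬x): Gödel ¬ of 0 = 1 (operand is 0)
¬¬(y ⊃ ¬x): Gödel ¬ of 1 = 0 (operand ≠ 0)
((¬x ∨ y) ∨ ¬¬(y ⊃ ¬x)) = max(0.42, 0) = 0.42
(((¬x ∨ y) ∨ ¬¬(y ⊃ ¬x)) ∧ y) = min(0.42, 0.42) = 0.42
(x ⊃ x): 0.17 ≤ 0.17, so result = 1
(x ⊃ z): 0.17 ≤ 0.72, so result = 1
((x ⊃ x) ∨ (x ⊃ z)) = max(1, 1) = 1
((((¬x ∨ y) ∨ ¬¬(y ⊃ ¬x)) ∧ y) ∨ ((x ⊃ x) ∨ (x ⊃ z))) = max(0.42, 1) = 1
(y ∧ x) = min(0.42, 0.17) = 0.17
((y ∧ x) ∨ y) = max(0.17, 0.42) = 0.42
(((y ∧ x) ∨ y) ∧ x) = min(0.42, 0.17) = 0.17
(((((¬x ∨ y) ∨ ¬¬(y ⊃ ¬x)) ∧ y) ∨ ((x ⊃ x) ∨ (x ⊃ z))) ⊃ (((y ∧ x) ∨ y) ∧ x)): 1 > 0.17, so result = 0.17

0.17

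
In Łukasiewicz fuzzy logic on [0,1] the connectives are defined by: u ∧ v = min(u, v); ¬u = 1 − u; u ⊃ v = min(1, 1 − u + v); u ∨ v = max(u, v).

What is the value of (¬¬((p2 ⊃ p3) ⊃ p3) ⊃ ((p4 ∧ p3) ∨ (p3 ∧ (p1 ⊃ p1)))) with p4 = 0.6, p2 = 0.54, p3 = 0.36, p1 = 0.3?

(p2 ⊃ p3): min(1, 1 − 0.54 + 0.36) = 0.82
((p2 ⊃ p3) ⊃ p3): min(1, 1 − 0.82 + 0.36) = 0.54
¬((p2 ⊃ p3) ⊃ p3): Łukasiewicz ¬ gives 1 − 0.54 = 0.46
¬¬((p2 ⊃ p3) ⊃ p3): Łukasiewicz ¬ gives 1 − 0.46 = 0.54
(p4 ∧ p3) = min(0.6, 0.36) = 0.36
(p1 ⊃ p1): min(1, 1 − 0.3 + 0.3) = 1
(p3 ∧ (p1 ⊃ p1)) = min(0.36, 1) = 0.36
((p4 ∧ p3) ∨ (p3 ∧ (p1 ⊃ p1))) = max(0.36, 0.36) = 0.36
(¬¬((p2 ⊃ p3) ⊃ p3) ⊃ ((p4 ∧ p3) ∨ (p3 ∧ (p1 ⊃ p1)))): min(1, 1 − 0.54 + 0.36) = 0.82

0.82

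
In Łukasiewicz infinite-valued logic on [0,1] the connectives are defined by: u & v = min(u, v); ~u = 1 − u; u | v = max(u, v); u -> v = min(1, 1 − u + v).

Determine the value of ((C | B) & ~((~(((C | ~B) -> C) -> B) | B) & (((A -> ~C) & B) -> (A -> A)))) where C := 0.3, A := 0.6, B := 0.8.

0.20

(C | B) = max(0.3, 0.8) = 0.8
~B: Łukasiewicz ¬ gives 1 − 0.8 = 0.2
(C | ~B) = max(0.3, 0.2) = 0.3
((C | ~B) -> C): min(1, 1 − 0.3 + 0.3) = 1
(((C | ~B) -> C) -> B): min(1, 1 − 1 + 0.8) = 0.8
~(((C | ~B) -> C) -> B): Łukasiewicz ¬ gives 1 − 0.8 = 0.2
(~(((C | ~B) -> C) -> B) | B) = max(0.2, 0.8) = 0.8
~C: Łukasiewicz ¬ gives 1 − 0.3 = 0.7
(A -> ~C): min(1, 1 − 0.6 + 0.7) = 1
((A -> ~C) & B) = min(1, 0.8) = 0.8
(A -> A): min(1, 1 − 0.6 + 0.6) = 1
(((A -> ~C) & B) -> (A -> A)): min(1, 1 − 0.8 + 1) = 1
((~(((C | ~B) -> C) -> B) | B) & (((A -> ~C) & B) -> (A -> A))) = min(0.8, 1) = 0.8
~((~(((C | ~B) -> C) -> B) | B) & (((A -> ~C) & B) -> (A -> A))): Łukasiewicz ¬ gives 1 − 0.8 = 0.2
((C | B) & ~((~(((C | ~B) -> C) -> B) | B) & (((A -> ~C) & B) -> (A -> A)))) = min(0.8, 0.2) = 0.2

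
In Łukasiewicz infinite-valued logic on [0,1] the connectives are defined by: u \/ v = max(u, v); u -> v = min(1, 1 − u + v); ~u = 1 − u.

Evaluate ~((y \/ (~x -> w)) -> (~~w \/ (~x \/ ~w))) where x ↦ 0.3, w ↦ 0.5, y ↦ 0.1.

~x: Łukasiewicz ¬ gives 1 − 0.3 = 0.7
(~x -> w): min(1, 1 − 0.7 + 0.5) = 0.8
(y \/ (~x -> w)) = max(0.1, 0.8) = 0.8
~w: Łukasiewicz ¬ gives 1 − 0.5 = 0.5
~~w: Łukasiewicz ¬ gives 1 − 0.5 = 0.5
~x: Łukasiewicz ¬ gives 1 − 0.3 = 0.7
~w: Łukasiewicz ¬ gives 1 − 0.5 = 0.5
(~x \/ ~w) = max(0.7, 0.5) = 0.7
(~~w \/ (~x \/ ~w)) = max(0.5, 0.7) = 0.7
((y \/ (~x -> w)) -> (~~w \/ (~x \/ ~w))): min(1, 1 − 0.8 + 0.7) = 0.9
~((y \/ (~x -> w)) -> (~~w \/ (~x \/ ~w))): Łukasiewicz ¬ gives 1 − 0.9 = 0.1

0.10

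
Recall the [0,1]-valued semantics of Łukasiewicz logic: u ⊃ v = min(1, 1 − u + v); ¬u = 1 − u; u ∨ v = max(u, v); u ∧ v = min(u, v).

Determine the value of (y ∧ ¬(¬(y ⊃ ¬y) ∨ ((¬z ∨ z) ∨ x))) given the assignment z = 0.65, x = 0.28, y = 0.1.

0.10

¬y: Łukasiewicz ¬ gives 1 − 0.1 = 0.9
(y ⊃ ¬y): min(1, 1 − 0.1 + 0.9) = 1
¬(y ⊃ ¬y): Łukasiewicz ¬ gives 1 − 1 = 0
¬z: Łukasiewicz ¬ gives 1 − 0.65 = 0.35
(¬z ∨ z) = max(0.35, 0.65) = 0.65
((¬z ∨ z) ∨ x) = max(0.65, 0.28) = 0.65
(¬(y ⊃ ¬y) ∨ ((¬z ∨ z) ∨ x)) = max(0, 0.65) = 0.65
¬(¬(y ⊃ ¬y) ∨ ((¬z ∨ z) ∨ x)): Łukasiewicz ¬ gives 1 − 0.65 = 0.35
(y ∧ ¬(¬(y ⊃ ¬y) ∨ ((¬z ∨ z) ∨ x))) = min(0.1, 0.35) = 0.1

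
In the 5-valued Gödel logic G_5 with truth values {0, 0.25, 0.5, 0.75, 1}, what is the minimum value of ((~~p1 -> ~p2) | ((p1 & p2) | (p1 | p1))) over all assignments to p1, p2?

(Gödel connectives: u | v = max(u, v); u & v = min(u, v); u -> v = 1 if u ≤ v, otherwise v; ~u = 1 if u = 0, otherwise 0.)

The minimum is attained at p1 = 0.25, p2 = 0.25:
  ~p1: Gödel ¬ of 0.25 = 0 (operand ≠ 0)
  ~~p1: Gödel ¬ of 0 = 1 (operand is 0)
  ~p2: Gödel ¬ of 0.25 = 0 (operand ≠ 0)
  (~~p1 -> ~p2): 1 > 0, so result = 0
  (p1 & p2) = min(0.25, 0.25) = 0.25
  (p1 | p1) = max(0.25, 0.25) = 0.25
  ((p1 & p2) | (p1 | p1)) = max(0.25, 0.25) = 0.25
  ((~~p1 -> ~p2) | ((p1 & p2) | (p1 | p1))) = max(0, 0.25) = 0.25
Checking all 25 assignments confirms none give a value below 0.25.

0.25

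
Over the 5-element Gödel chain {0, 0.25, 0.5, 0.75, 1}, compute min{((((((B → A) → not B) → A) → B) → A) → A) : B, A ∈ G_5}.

0.25

The minimum is attained at B = 0, A = 0.25:
  (B → A): 0 ≤ 0.25, so result = 1
  not B: Gödel ¬ of 0 = 1 (operand is 0)
  ((B → A) → not B): 1 ≤ 1, so result = 1
  (((B → A) → not B) → A): 1 > 0.25, so result = 0.25
  ((((B → A) → not B) → A) → B): 0.25 > 0, so result = 0
  (((((B → A) → not B) → A) → B) → A): 0 ≤ 0.25, so result = 1
  ((((((B → A) → not B) → A) → B) → A) → A): 1 > 0.25, so result = 0.25
Checking all 25 assignments confirms none give a value below 0.25.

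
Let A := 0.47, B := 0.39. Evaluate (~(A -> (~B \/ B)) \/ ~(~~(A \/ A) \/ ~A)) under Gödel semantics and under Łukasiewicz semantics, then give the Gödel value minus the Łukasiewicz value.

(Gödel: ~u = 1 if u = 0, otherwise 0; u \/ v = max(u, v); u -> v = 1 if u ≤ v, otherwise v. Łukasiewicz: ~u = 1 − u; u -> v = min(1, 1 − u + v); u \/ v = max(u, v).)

-0.47

Gödel evaluation:
  ~B: Gödel ¬ of 0.39 = 0 (operand ≠ 0)
  (~B \/ B) = max(0, 0.39) = 0.39
  (A -> (~B \/ B)): 0.47 > 0.39, so result = 0.39
  ~(A -> (~B \/ B)): Gödel ¬ of 0.39 = 0 (operand ≠ 0)
  (A \/ A) = max(0.47, 0.47) = 0.47
  ~(A \/ A): Gödel ¬ of 0.47 = 0 (operand ≠ 0)
  ~~(A \/ A): Gödel ¬ of 0 = 1 (operand is 0)
  ~A: Gödel ¬ of 0.47 = 0 (operand ≠ 0)
  (~~(A \/ A) \/ ~A) = max(1, 0) = 1
  ~(~~(A \/ A) \/ ~A): Gödel ¬ of 1 = 0 (operand ≠ 0)
  (~(A -> (~B \/ B)) \/ ~(~~(A \/ A) \/ ~A)) = max(0, 0) = 0
  Gödel value = 0
Łukasiewicz evaluation:
  ~B: Łukasiewicz ¬ gives 1 − 0.39 = 0.61
  (~B \/ B) = max(0.61, 0.39) = 0.61
  (A -> (~B \/ B)): min(1, 1 − 0.47 + 0.61) = 1
  ~(A -> (~B \/ B)): Łukasiewicz ¬ gives 1 − 1 = 0
  (A \/ A) = max(0.47, 0.47) = 0.47
  ~(A \/ A): Łukasiewicz ¬ gives 1 − 0.47 = 0.53
  ~~(A \/ A): Łukasiewicz ¬ gives 1 − 0.53 = 0.47
  ~A: Łukasiewicz ¬ gives 1 − 0.47 = 0.53
  (~~(A \/ A) \/ ~A) = max(0.47, 0.53) = 0.53
  ~(~~(A \/ A) \/ ~A): Łukasiewicz ¬ gives 1 − 0.53 = 0.47
  (~(A -> (~B \/ B)) \/ ~(~~(A \/ A) \/ ~A)) = max(0, 0.47) = 0.47
  Łukasiewicz value = 0.47
Difference: 0 − 0.47 = -0.47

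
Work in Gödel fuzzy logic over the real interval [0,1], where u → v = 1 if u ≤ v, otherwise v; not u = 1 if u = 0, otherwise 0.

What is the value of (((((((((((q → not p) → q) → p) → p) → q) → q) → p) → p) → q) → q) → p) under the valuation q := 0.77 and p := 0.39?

0.39

not p: Gödel ¬ of 0.39 = 0 (operand ≠ 0)
(q → not p): 0.77 > 0, so result = 0
((q → not p) → q): 0 ≤ 0.77, so result = 1
(((q → not p) → q) → p): 1 > 0.39, so result = 0.39
((((q → not p) → q) → p) → p): 0.39 ≤ 0.39, so result = 1
(((((q → not p) → q) → p) → p) → q): 1 > 0.77, so result = 0.77
((((((q → not p) → q) → p) → p) → q) → q): 0.77 ≤ 0.77, so result = 1
(((((((q → not p) → q) → p) → p) → q) → q) → p): 1 > 0.39, so result = 0.39
((((((((q → not p) → q) → p) → p) → q) → q) → p) → p): 0.39 ≤ 0.39, so result = 1
(((((((((q → not p) → q) → p) → p) → q) → q) → p) → p) → q): 1 > 0.77, so result = 0.77
((((((((((q → not p) → q) → p) → p) → q) → q) → p) → p) → q) → q): 0.77 ≤ 0.77, so result = 1
(((((((((((q → not p) → q) → p) → p) → q) → q) → p) → p) → q) → q) → p): 1 > 0.39, so result = 0.39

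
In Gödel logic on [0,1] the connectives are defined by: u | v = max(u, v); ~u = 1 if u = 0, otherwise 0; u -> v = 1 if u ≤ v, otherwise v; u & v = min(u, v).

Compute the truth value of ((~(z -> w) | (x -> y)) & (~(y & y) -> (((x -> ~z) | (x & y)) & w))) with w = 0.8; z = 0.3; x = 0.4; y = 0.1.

(z -> w): 0.3 ≤ 0.8, so result = 1
~(z -> w): Gödel ¬ of 1 = 0 (operand ≠ 0)
(x -> y): 0.4 > 0.1, so result = 0.1
(~(z -> w) | (x -> y)) = max(0, 0.1) = 0.1
(y & y) = min(0.1, 0.1) = 0.1
~(y & y): Gödel ¬ of 0.1 = 0 (operand ≠ 0)
~z: Gödel ¬ of 0.3 = 0 (operand ≠ 0)
(x -> ~z): 0.4 > 0, so result = 0
(x & y) = min(0.4, 0.1) = 0.1
((x -> ~z) | (x & y)) = max(0, 0.1) = 0.1
(((x -> ~z) | (x & y)) & w) = min(0.1, 0.8) = 0.1
(~(y & y) -> (((x -> ~z) | (x & y)) & w)): 0 ≤ 0.1, so result = 1
((~(z -> w) | (x -> y)) & (~(y & y) -> (((x -> ~z) | (x & y)) & w))) = min(0.1, 1) = 0.1

0.10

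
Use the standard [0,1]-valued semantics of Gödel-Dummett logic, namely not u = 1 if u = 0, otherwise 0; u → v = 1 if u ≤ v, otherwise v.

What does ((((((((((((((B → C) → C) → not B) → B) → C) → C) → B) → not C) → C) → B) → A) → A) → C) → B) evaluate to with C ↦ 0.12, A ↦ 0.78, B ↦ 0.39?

1.00

(B → C): 0.39 > 0.12, so result = 0.12
((B → C) → C): 0.12 ≤ 0.12, so result = 1
not B: Gödel ¬ of 0.39 = 0 (operand ≠ 0)
(((B → C) → C) → not B): 1 > 0, so result = 0
((((B → C) → C) → not B) → B): 0 ≤ 0.39, so result = 1
(((((B → C) → C) → not B) → B) → C): 1 > 0.12, so result = 0.12
((((((B → C) → C) → not B) → B) → C) → C): 0.12 ≤ 0.12, so result = 1
(((((((B → C) → C) → not B) → B) → C) → C) → B): 1 > 0.39, so result = 0.39
not C: Gödel ¬ of 0.12 = 0 (operand ≠ 0)
((((((((B → C) → C) → not B) → B) → C) → C) → B) → not C): 0.39 > 0, so result = 0
(((((((((B → C) → C) → not B) → B) → C) → C) → B) → not C) → C): 0 ≤ 0.12, so result = 1
((((((((((B → C) → C) → not B) → B) → C) → C) → B) → not C) → C) → B): 1 > 0.39, so result = 0.39
(((((((((((B → C) → C) → not B) → B) → C) → C) → B) → not C) → C) → B) → A): 0.39 ≤ 0.78, so result = 1
((((((((((((B → C) → C) → not B) → B) → C) → C) → B) → not C) → C) → B) → A) → A): 1 > 0.78, so result = 0.78
(((((((((((((B → C) → C) → not B) → B) → C) → C) → B) → not C) → C) → B) → A) → A) → C): 0.78 > 0.12, so result = 0.12
((((((((((((((B → C) → C) → not B) → B) → C) → C) → B) → not C) → C) → B) → A) → A) → C) → B): 0.12 ≤ 0.39, so result = 1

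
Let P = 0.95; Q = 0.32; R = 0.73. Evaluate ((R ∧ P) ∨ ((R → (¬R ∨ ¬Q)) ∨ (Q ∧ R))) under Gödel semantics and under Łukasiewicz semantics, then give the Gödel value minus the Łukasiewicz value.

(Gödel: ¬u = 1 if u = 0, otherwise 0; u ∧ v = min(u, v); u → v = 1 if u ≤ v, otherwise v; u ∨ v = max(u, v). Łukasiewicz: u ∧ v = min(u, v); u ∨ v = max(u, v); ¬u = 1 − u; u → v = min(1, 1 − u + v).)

Gödel evaluation:
  (R ∧ P) = min(0.73, 0.95) = 0.73
  ¬R: Gödel ¬ of 0.73 = 0 (operand ≠ 0)
  ¬Q: Gödel ¬ of 0.32 = 0 (operand ≠ 0)
  (¬R ∨ ¬Q) = max(0, 0) = 0
  (R → (¬R ∨ ¬Q)): 0.73 > 0, so result = 0
  (Q ∧ R) = min(0.32, 0.73) = 0.32
  ((R → (¬R ∨ ¬Q)) ∨ (Q ∧ R)) = max(0, 0.32) = 0.32
  ((R ∧ P) ∨ ((R → (¬R ∨ ¬Q)) ∨ (Q ∧ R))) = max(0.73, 0.32) = 0.73
  Gödel value = 0.73
Łukasiewicz evaluation:
  (R ∧ P) = min(0.73, 0.95) = 0.73
  ¬R: Łukasiewicz ¬ gives 1 − 0.73 = 0.27
  ¬Q: Łukasiewicz ¬ gives 1 − 0.32 = 0.68
  (¬R ∨ ¬Q) = max(0.27, 0.68) = 0.68
  (R → (¬R ∨ ¬Q)): min(1, 1 − 0.73 + 0.68) = 0.95
  (Q ∧ R) = min(0.32, 0.73) = 0.32
  ((R → (¬R ∨ ¬Q)) ∨ (Q ∧ R)) = max(0.95, 0.32) = 0.95
  ((R ∧ P) ∨ ((R → (¬R ∨ ¬Q)) ∨ (Q ∧ R))) = max(0.73, 0.95) = 0.95
  Łukasiewicz value = 0.95
Difference: 0.73 − 0.95 = -0.22

-0.22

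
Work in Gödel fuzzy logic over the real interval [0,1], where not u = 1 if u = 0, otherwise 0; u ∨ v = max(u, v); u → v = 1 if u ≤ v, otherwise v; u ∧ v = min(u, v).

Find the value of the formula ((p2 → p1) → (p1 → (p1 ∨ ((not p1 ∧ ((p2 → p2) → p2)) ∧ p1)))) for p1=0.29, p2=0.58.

(p2 → p1): 0.58 > 0.29, so result = 0.29
not p1: Gödel ¬ of 0.29 = 0 (operand ≠ 0)
(p2 → p2): 0.58 ≤ 0.58, so result = 1
((p2 → p2) → p2): 1 > 0.58, so result = 0.58
(not p1 ∧ ((p2 → p2) → p2)) = min(0, 0.58) = 0
((not p1 ∧ ((p2 → p2) → p2)) ∧ p1) = min(0, 0.29) = 0
(p1 ∨ ((not p1 ∧ ((p2 → p2) → p2)) ∧ p1)) = max(0.29, 0) = 0.29
(p1 → (p1 ∨ ((not p1 ∧ ((p2 → p2) → p2)) ∧ p1))): 0.29 ≤ 0.29, so result = 1
((p2 → p1) → (p1 → (p1 ∨ ((not p1 ∧ ((p2 → p2) → p2)) ∧ p1)))): 0.29 ≤ 1, so result = 1

1.00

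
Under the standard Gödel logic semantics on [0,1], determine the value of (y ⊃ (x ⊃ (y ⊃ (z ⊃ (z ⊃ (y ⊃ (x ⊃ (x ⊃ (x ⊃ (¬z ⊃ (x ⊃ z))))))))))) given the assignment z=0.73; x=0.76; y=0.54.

¬z: Gödel ¬ of 0.73 = 0 (operand ≠ 0)
(x ⊃ z): 0.76 > 0.73, so result = 0.73
(¬z ⊃ (x ⊃ z)): 0 ≤ 0.73, so result = 1
(x ⊃ (¬z ⊃ (x ⊃ z))): 0.76 ≤ 1, so result = 1
(x ⊃ (x ⊃ (¬z ⊃ (x ⊃ z)))): 0.76 ≤ 1, so result = 1
(x ⊃ (x ⊃ (x ⊃ (¬z ⊃ (x ⊃ z))))): 0.76 ≤ 1, so result = 1
(y ⊃ (x ⊃ (x ⊃ (x ⊃ (¬z ⊃ (x ⊃ z)))))): 0.54 ≤ 1, so result = 1
(z ⊃ (y ⊃ (x ⊃ (x ⊃ (x ⊃ (¬z ⊃ (x ⊃ z))))))): 0.73 ≤ 1, so result = 1
(z ⊃ (z ⊃ (y ⊃ (x ⊃ (x ⊃ (x ⊃ (¬z ⊃ (x ⊃ z)))))))): 0.73 ≤ 1, so result = 1
(y ⊃ (z ⊃ (z ⊃ (y ⊃ (x ⊃ (x ⊃ (x ⊃ (¬z ⊃ (x ⊃ z))))))))): 0.54 ≤ 1, so result = 1
(x ⊃ (y ⊃ (z ⊃ (z ⊃ (y ⊃ (x ⊃ (x ⊃ (x ⊃ (¬z ⊃ (x ⊃ z)))))))))): 0.76 ≤ 1, so result = 1
(y ⊃ (x ⊃ (y ⊃ (z ⊃ (z ⊃ (y ⊃ (x ⊃ (x ⊃ (x ⊃ (¬z ⊃ (x ⊃ z))))))))))): 0.54 ≤ 1, so result = 1

1.00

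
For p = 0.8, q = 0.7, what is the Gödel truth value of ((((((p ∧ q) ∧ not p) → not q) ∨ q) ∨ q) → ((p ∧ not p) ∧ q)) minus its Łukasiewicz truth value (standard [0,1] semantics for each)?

-0.20

Gödel evaluation:
  (p ∧ q) = min(0.8, 0.7) = 0.7
  not p: Gödel ¬ of 0.8 = 0 (operand ≠ 0)
  ((p ∧ q) ∧ not p) = min(0.7, 0) = 0
  not q: Gödel ¬ of 0.7 = 0 (operand ≠ 0)
  (((p ∧ q) ∧ not p) → not q): 0 ≤ 0, so result = 1
  ((((p ∧ q) ∧ not p) → not q) ∨ q) = max(1, 0.7) = 1
  (((((p ∧ q) ∧ not p) → not q) ∨ q) ∨ q) = max(1, 0.7) = 1
  not p: Gödel ¬ of 0.8 = 0 (operand ≠ 0)
  (p ∧ not p) = min(0.8, 0) = 0
  ((p ∧ not p) ∧ q) = min(0, 0.7) = 0
  ((((((p ∧ q) ∧ not p) → not q) ∨ q) ∨ q) → ((p ∧ not p) ∧ q)): 1 > 0, so result = 0
  Gödel value = 0
Łukasiewicz evaluation:
  (p ∧ q) = min(0.8, 0.7) = 0.7
  not p: Łukasiewicz ¬ gives 1 − 0.8 = 0.2
  ((p ∧ q) ∧ not p) = min(0.7, 0.2) = 0.2
  not q: Łukasiewicz ¬ gives 1 − 0.7 = 0.3
  (((p ∧ q) ∧ not p) → not q): min(1, 1 − 0.2 + 0.3) = 1
  ((((p ∧ q) ∧ not p) → not q) ∨ q) = max(1, 0.7) = 1
  (((((p ∧ q) ∧ not p) → not q) ∨ q) ∨ q) = max(1, 0.7) = 1
  not p: Łukasiewicz ¬ gives 1 − 0.8 = 0.2
  (p ∧ not p) = min(0.8, 0.2) = 0.2
  ((p ∧ not p) ∧ q) = min(0.2, 0.7) = 0.2
  ((((((p ∧ q) ∧ not p) → not q) ∨ q) ∨ q) → ((p ∧ not p) ∧ q)): min(1, 1 − 1 + 0.2) = 0.2
  Łukasiewicz value = 0.2
Difference: 0 − 0.2 = -0.20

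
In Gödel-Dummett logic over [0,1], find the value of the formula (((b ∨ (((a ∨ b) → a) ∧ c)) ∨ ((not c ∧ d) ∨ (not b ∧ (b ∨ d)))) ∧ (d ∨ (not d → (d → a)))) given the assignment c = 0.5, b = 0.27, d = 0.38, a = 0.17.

0.27

(a ∨ b) = max(0.17, 0.27) = 0.27
((a ∨ b) → a): 0.27 > 0.17, so result = 0.17
(((a ∨ b) → a) ∧ c) = min(0.17, 0.5) = 0.17
(b ∨ (((a ∨ b) → a) ∧ c)) = max(0.27, 0.17) = 0.27
not c: Gödel ¬ of 0.5 = 0 (operand ≠ 0)
(not c ∧ d) = min(0, 0.38) = 0
not b: Gödel ¬ of 0.27 = 0 (operand ≠ 0)
(b ∨ d) = max(0.27, 0.38) = 0.38
(not b ∧ (b ∨ d)) = min(0, 0.38) = 0
((not c ∧ d) ∨ (not b ∧ (b ∨ d))) = max(0, 0) = 0
((b ∨ (((a ∨ b) → a) ∧ c)) ∨ ((not c ∧ d) ∨ (not b ∧ (b ∨ d)))) = max(0.27, 0) = 0.27
not d: Gödel ¬ of 0.38 = 0 (operand ≠ 0)
(d → a): 0.38 > 0.17, so result = 0.17
(not d → (d → a)): 0 ≤ 0.17, so result = 1
(d ∨ (not d → (d → a))) = max(0.38, 1) = 1
(((b ∨ (((a ∨ b) → a) ∧ c)) ∨ ((not c ∧ d) ∨ (not b ∧ (b ∨ d)))) ∧ (d ∨ (not d → (d → a)))) = min(0.27, 1) = 0.27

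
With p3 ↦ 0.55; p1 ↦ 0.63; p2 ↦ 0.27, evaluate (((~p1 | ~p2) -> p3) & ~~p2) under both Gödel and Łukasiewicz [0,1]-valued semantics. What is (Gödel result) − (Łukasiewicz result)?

Gödel evaluation:
  ~p1: Gödel ¬ of 0.63 = 0 (operand ≠ 0)
  ~p2: Gödel ¬ of 0.27 = 0 (operand ≠ 0)
  (~p1 | ~p2) = max(0, 0) = 0
  ((~p1 | ~p2) -> p3): 0 ≤ 0.55, so result = 1
  ~p2: Gödel ¬ of 0.27 = 0 (operand ≠ 0)
  ~~p2: Gödel ¬ of 0 = 1 (operand is 0)
  (((~p1 | ~p2) -> p3) & ~~p2) = min(1, 1) = 1
  Gödel value = 1
Łukasiewicz evaluation:
  ~p1: Łukasiewicz ¬ gives 1 − 0.63 = 0.37
  ~p2: Łukasiewicz ¬ gives 1 − 0.27 = 0.73
  (~p1 | ~p2) = max(0.37, 0.73) = 0.73
  ((~p1 | ~p2) -> p3): min(1, 1 − 0.73 + 0.55) = 0.82
  ~p2: Łukasiewicz ¬ gives 1 − 0.27 = 0.73
  ~~p2: Łukasiewicz ¬ gives 1 − 0.73 = 0.27
  (((~p1 | ~p2) -> p3) & ~~p2) = min(0.82, 0.27) = 0.27
  Łukasiewicz value = 0.27
Difference: 1 − 0.27 = 0.73

0.73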